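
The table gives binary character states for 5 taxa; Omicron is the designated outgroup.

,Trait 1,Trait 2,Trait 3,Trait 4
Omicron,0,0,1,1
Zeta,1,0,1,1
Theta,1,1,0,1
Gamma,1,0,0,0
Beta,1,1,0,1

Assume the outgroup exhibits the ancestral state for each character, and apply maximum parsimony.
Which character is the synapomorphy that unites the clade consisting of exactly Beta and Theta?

Character polarity is set by the outgroup: the derived state is whichever differs from the outgroup's state, so for Trait 3, Trait 4 the derived state is '0', and for the remaining characters it is '1'.
Trait 1 (derived state '1') is shared by all ingroup taxa — unites the whole ingroup.
Only Beta and Theta show the derived state '1' for Trait 2, supporting them as a clade.
Trait 3: derived state '0' in Beta, Gamma, and Theta only — synapomorphy for {Beta, Gamma, Theta}.
Trait 4 (derived state '0') is unique to Gamma (autapomorphy; uninformative for grouping).
Most parsimonious ingroup topology: (Zeta,((Theta,Beta),Gamma)).
The clade {Beta, Theta} is supported by Trait 2: its derived state '1' occurs in exactly those taxa and in no other taxon (including the outgroup).

Trait 2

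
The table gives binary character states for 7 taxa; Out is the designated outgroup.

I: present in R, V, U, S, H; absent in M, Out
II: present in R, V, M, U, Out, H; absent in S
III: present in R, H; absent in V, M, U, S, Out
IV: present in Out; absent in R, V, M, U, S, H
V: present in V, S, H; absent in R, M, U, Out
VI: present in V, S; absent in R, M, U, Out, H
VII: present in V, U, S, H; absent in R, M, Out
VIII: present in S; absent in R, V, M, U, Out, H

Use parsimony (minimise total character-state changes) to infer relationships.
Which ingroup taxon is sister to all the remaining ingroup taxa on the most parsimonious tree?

Character polarity is set by the outgroup: the derived state is whichever differs from the outgroup's state, so for II, IV the derived state is 'absent', and for the remaining characters it is 'present'.
I (derived state 'present') is shared by H, R, S, U, and V — a synapomorphy uniting that clade.
II (derived state 'absent') is unique to S (autapomorphy; uninformative for grouping).
III groups H and R, which is incompatible with the clades supported by the remaining characters; treating it as convergent (homoplasy) costs fewer steps than any alternative tree.
IV (derived state 'absent') is shared by all ingroup taxa — unites the whole ingroup.
V: derived state 'present' in H, S, and V only — synapomorphy for {H, S, V}.
VI (derived state 'present') is shared by S and V — a synapomorphy uniting that clade.
VII: derived state 'present' in H, S, U, and V only — synapomorphy for {H, S, U, V}.
VIII: derived state 'present' in S only — an autapomorphy, so it tells us nothing about relationships among taxa.
Most parsimonious ingroup topology: (M,((((S,V),H),U),R)).
M is sister to the clade containing all other ingroup taxa, so it is the earliest-diverging (most basal) ingroup lineage.

M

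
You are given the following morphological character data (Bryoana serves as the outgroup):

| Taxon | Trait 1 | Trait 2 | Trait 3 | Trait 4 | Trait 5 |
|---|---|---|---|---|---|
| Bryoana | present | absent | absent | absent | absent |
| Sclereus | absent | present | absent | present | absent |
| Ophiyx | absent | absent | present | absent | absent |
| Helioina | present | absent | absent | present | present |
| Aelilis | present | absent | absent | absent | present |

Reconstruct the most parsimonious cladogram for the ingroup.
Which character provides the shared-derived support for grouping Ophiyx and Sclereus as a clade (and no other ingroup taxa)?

Trait 1

Character polarity is set by the outgroup: the derived state is whichever differs from the outgroup's state, so for Trait 1 the derived state is 'absent', and for the remaining characters it is 'present'.
Trait 1 (derived state 'absent') is shared by Ophiyx and Sclereus — a synapomorphy uniting that clade.
Trait 2 (derived state 'present') is unique to Sclereus (autapomorphy; uninformative for grouping).
Trait 3 (derived state 'present') is unique to Ophiyx (autapomorphy; uninformative for grouping).
Trait 4 (state 'present') occurs in Helioina and Sclereus but conflicts with the nesting implied by the other characters — most parsimoniously interpreted as homoplasy.
Only Aelilis and Helioina show the derived state 'present' for Trait 5, supporting them as a clade.
Most parsimonious ingroup topology: ((Sclereus,Ophiyx),(Helioina,Aelilis)).
The clade {Ophiyx, Sclereus} is supported by Trait 1: its derived state 'absent' occurs in exactly those taxa and in no other taxon (including the outgroup).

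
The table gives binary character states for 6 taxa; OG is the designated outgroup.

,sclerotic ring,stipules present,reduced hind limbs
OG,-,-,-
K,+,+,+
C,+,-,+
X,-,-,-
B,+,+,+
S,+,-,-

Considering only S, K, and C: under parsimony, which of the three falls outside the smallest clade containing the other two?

The outgroup has state '-' for every character, so '+' is the derived state throughout.
sclerotic ring: derived state '+' in B, C, K, and S only — synapomorphy for {B, C, K, S}.
Only B and K show the derived state '+' for stipules present, supporting them as a clade.
Only B, C, and K show the derived state '+' for reduced hind limbs, supporting them as a clade.
Most parsimonious ingroup topology: ((((K,B),C),S),X).
K and C share a more recent common ancestor with each other than either does with S, so S is the least closely related of the three.

S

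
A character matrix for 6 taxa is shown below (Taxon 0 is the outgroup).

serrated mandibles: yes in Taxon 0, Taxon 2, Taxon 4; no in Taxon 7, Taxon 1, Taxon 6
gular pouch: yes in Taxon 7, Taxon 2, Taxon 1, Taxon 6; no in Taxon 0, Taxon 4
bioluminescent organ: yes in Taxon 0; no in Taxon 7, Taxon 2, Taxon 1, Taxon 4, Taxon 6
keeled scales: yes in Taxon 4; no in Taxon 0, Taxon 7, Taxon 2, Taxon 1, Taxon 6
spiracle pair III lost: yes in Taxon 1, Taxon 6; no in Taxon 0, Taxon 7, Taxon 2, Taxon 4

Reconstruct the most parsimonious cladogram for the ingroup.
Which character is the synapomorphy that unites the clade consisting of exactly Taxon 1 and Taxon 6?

Character polarity is set by the outgroup: the derived state is whichever differs from the outgroup's state, so for serrated mandibles, bioluminescent organ the derived state is 'no', and for the remaining characters it is 'yes'.
serrated mandibles (derived state 'no') is shared by Taxon 1, Taxon 6, and Taxon 7 — a synapomorphy uniting that clade.
gular pouch: derived state 'yes' in Taxon 1, Taxon 2, Taxon 6, and Taxon 7 only — synapomorphy for {Taxon 1, Taxon 2, Taxon 6, Taxon 7}.
bioluminescent organ (derived state 'no') is shared by all ingroup taxa — unites the whole ingroup.
keeled scales: derived state 'yes' in Taxon 4 only — an autapomorphy, so it tells us nothing about relationships among taxa.
spiracle pair III lost: derived state 'yes' in Taxon 1 and Taxon 6 only — synapomorphy for {Taxon 1, Taxon 6}.
Most parsimonious ingroup topology: (((Taxon 7,(Taxon 1,Taxon 6)),Taxon 2),Taxon 4).
The clade {Taxon 1, Taxon 6} is supported by spiracle pair III lost: its derived state 'yes' occurs in exactly those taxa and in no other taxon (including the outgroup).

spiracle pair III lost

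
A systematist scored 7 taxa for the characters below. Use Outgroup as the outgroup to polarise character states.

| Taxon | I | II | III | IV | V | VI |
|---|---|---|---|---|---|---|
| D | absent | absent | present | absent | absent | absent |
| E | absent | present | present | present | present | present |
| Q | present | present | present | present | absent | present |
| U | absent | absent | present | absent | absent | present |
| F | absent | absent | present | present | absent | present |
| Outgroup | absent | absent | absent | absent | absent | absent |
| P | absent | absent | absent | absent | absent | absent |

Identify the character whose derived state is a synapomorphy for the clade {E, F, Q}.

IV

The outgroup has state 'absent' for every character, so 'present' is the derived state throughout.
I (derived state 'present') is unique to Q (autapomorphy; uninformative for grouping).
II: derived state 'present' in E and Q only — synapomorphy for {E, Q}.
Only D, E, F, Q, and U show the derived state 'present' for III, supporting them as a clade.
Only E, F, and Q show the derived state 'present' for IV, supporting them as a clade.
V: derived state 'present' in E only — an autapomorphy, so it tells us nothing about relationships among taxa.
VI (derived state 'present') is shared by E, F, Q, and U — a synapomorphy uniting that clade.
Most parsimonious ingroup topology: (((((Q,E),F),U),D),P).
The clade {E, F, Q} is supported by IV: its derived state 'present' occurs in exactly those taxa and in no other taxon (including the outgroup).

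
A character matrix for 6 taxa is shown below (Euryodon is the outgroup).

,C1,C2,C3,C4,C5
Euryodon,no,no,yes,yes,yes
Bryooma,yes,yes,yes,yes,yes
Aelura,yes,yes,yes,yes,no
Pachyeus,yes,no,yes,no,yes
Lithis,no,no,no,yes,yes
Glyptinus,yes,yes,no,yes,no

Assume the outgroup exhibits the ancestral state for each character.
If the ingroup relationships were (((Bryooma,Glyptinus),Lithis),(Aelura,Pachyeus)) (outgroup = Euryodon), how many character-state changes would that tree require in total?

9

Map each character onto (((Bryooma,Glyptinus),Lithis),(Aelura,Pachyeus)) (rooted by Euryodon) and count the minimum state changes it requires (Fitch parsimony):
C1: 2; C2: 2; C3: 2; C4: 1; C5: 2.
Total tree length = 9.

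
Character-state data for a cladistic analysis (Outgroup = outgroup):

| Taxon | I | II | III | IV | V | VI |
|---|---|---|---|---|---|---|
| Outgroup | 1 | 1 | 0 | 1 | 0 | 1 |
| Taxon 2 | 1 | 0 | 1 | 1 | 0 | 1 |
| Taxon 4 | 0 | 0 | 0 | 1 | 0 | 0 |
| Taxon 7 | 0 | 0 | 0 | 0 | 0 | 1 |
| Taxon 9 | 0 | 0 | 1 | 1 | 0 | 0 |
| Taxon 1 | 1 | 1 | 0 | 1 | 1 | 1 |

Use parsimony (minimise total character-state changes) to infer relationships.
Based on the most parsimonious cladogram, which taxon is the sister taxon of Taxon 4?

Taxon 9

Character polarity is set by the outgroup: the derived state is whichever differs from the outgroup's state, so for I, II, IV, VI the derived state is '0', and for the remaining characters it is '1'.
I: derived state '0' in Taxon 4, Taxon 7, and Taxon 9 only — synapomorphy for {Taxon 4, Taxon 7, Taxon 9}.
II (derived state '0') is shared by Taxon 2, Taxon 4, Taxon 7, and Taxon 9 — a synapomorphy uniting that clade.
III (state '1') occurs in Taxon 2 and Taxon 9 but conflicts with the nesting implied by the other characters — most parsimoniously interpreted as homoplasy.
IV: derived state '0' in Taxon 7 only — an autapomorphy, so it tells us nothing about relationships among taxa.
V: derived state '1' in Taxon 1 only — an autapomorphy, so it tells us nothing about relationships among taxa.
VI: derived state '0' in Taxon 4 and Taxon 9 only — synapomorphy for {Taxon 4, Taxon 9}.
Most parsimonious ingroup topology: ((Taxon 2,((Taxon 4,Taxon 9),Taxon 7)),Taxon 1).
Taxon 4 and Taxon 9 form a cherry on this tree, so they are sister taxa.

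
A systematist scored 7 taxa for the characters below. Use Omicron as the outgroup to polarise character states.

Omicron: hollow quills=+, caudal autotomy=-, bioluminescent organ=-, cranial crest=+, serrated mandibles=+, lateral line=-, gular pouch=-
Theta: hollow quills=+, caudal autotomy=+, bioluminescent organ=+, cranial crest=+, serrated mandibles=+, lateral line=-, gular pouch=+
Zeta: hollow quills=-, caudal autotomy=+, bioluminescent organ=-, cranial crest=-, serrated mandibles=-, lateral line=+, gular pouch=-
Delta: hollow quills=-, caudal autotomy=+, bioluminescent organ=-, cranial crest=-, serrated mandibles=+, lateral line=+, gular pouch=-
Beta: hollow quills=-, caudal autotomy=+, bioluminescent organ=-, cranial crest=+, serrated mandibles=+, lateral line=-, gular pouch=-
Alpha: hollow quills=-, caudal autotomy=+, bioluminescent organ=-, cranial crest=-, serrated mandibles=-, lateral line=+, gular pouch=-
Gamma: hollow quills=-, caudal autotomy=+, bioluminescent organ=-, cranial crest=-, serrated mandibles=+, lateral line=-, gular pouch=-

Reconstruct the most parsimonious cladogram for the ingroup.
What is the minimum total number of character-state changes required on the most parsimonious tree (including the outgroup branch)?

7

Character polarity is set by the outgroup: the derived state is whichever differs from the outgroup's state, so for hollow quills, cranial crest, serrated mandibles the derived state is '-', and for the remaining characters it is '+'.
hollow quills: derived state '-' in Alpha, Beta, Delta, Gamma, and Zeta only — synapomorphy for {Alpha, Beta, Delta, Gamma, Zeta}.
caudal autotomy (derived state '+') is shared by all ingroup taxa — unites the whole ingroup.
bioluminescent organ: derived state '+' in Theta only — an autapomorphy, so it tells us nothing about relationships among taxa.
Only Alpha, Delta, Gamma, and Zeta show the derived state '-' for cranial crest, supporting them as a clade.
Only Alpha and Zeta show the derived state '-' for serrated mandibles, supporting them as a clade.
Only Alpha, Delta, and Zeta show the derived state '+' for lateral line, supporting them as a clade.
gular pouch (derived state '+') is unique to Theta (autapomorphy; uninformative for grouping).
Most parsimonious ingroup topology: (Theta,((((Zeta,Alpha),Delta),Gamma),Beta)).
Changes per character on this tree: hollow quills: 1; caudal autotomy: 1; bioluminescent organ: 1; cranial crest: 1; serrated mandibles: 1; lateral line: 1; gular pouch: 1.
Total = 7.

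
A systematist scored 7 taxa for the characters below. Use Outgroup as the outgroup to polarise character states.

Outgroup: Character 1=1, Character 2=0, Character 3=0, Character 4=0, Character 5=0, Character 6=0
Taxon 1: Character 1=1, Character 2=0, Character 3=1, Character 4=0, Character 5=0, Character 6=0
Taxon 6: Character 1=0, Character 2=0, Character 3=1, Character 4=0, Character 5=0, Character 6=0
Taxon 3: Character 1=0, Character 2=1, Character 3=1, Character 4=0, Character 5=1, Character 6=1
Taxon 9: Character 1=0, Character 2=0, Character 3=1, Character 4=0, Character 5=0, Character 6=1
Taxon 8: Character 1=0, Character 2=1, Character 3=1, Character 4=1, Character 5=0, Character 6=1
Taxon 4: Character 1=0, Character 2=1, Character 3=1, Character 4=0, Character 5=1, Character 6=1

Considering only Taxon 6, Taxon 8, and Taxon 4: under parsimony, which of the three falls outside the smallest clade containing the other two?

Taxon 6

Character polarity is set by the outgroup: the derived state is whichever differs from the outgroup's state, so for Character 1 the derived state is '0', and for the remaining characters it is '1'.
Only Taxon 3, Taxon 4, Taxon 6, Taxon 8, and Taxon 9 show the derived state '0' for Character 1, supporting them as a clade.
Character 2: derived state '1' in Taxon 3, Taxon 4, and Taxon 8 only — synapomorphy for {Taxon 3, Taxon 4, Taxon 8}.
All ingroup taxa share the derived state '1' for Character 3; it defines the ingroup but does not resolve relationships within it.
Character 4 (derived state '1') is unique to Taxon 8 (autapomorphy; uninformative for grouping).
Character 5 (derived state '1') is shared by Taxon 3 and Taxon 4 — a synapomorphy uniting that clade.
Character 6 (derived state '1') is shared by Taxon 3, Taxon 4, Taxon 8, and Taxon 9 — a synapomorphy uniting that clade.
Most parsimonious ingroup topology: (Taxon 1,(Taxon 6,(((Taxon 3,Taxon 4),Taxon 8),Taxon 9))).
Taxon 4 and Taxon 8 share a more recent common ancestor with each other than either does with Taxon 6, so Taxon 6 is the least closely related of the three.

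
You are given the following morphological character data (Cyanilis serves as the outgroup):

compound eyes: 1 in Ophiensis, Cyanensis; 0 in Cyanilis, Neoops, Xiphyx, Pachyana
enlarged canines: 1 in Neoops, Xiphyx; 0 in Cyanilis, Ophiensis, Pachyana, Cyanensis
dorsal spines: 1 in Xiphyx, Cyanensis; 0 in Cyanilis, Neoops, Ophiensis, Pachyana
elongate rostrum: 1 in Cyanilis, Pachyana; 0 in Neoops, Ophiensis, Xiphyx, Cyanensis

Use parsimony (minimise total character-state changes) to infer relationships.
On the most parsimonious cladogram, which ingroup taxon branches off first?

Pachyana

Character polarity is set by the outgroup: the derived state is whichever differs from the outgroup's state, so for elongate rostrum the derived state is '0', and for the remaining characters it is '1'.
compound eyes: derived state '1' in Cyanensis and Ophiensis only — synapomorphy for {Cyanensis, Ophiensis}.
enlarged canines: derived state '1' in Neoops and Xiphyx only — synapomorphy for {Neoops, Xiphyx}.
dorsal spines groups Cyanensis and Xiphyx, which is incompatible with the clades supported by the remaining characters; treating it as convergent (homoplasy) costs fewer steps than any alternative tree.
elongate rostrum: derived state '0' in Cyanensis, Neoops, Ophiensis, and Xiphyx only — synapomorphy for {Cyanensis, Neoops, Ophiensis, Xiphyx}.
Most parsimonious ingroup topology: (((Neoops,Xiphyx),(Ophiensis,Cyanensis)),Pachyana).
Pachyana is sister to the clade containing all other ingroup taxa, so it is the earliest-diverging (most basal) ingroup lineage.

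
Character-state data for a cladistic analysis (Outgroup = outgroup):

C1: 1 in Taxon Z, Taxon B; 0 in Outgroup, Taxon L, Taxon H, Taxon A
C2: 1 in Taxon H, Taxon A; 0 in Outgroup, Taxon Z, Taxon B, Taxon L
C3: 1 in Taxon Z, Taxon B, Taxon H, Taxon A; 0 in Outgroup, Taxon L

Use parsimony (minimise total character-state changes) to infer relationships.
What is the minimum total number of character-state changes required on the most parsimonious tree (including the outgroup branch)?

3

The outgroup has state '0' for every character, so '1' is the derived state throughout.
C1 (derived state '1') is shared by Taxon B and Taxon Z — a synapomorphy uniting that clade.
Only Taxon A and Taxon H show the derived state '1' for C2, supporting them as a clade.
C3: derived state '1' in Taxon A, Taxon B, Taxon H, and Taxon Z only — synapomorphy for {Taxon A, Taxon B, Taxon H, Taxon Z}.
Most parsimonious ingroup topology: (((Taxon Z,Taxon B),(Taxon H,Taxon A)),Taxon L).
Changes per character on this tree: C1: 1; C2: 1; C3: 1.
Total = 3.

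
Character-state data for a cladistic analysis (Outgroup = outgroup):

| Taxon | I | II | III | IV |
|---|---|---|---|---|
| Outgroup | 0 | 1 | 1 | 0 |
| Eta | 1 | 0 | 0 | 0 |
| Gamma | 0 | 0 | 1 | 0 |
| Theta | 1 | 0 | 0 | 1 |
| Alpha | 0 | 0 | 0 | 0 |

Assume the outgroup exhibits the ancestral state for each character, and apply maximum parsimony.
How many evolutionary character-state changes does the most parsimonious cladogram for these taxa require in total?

4

Character polarity is set by the outgroup: the derived state is whichever differs from the outgroup's state, so for II, III the derived state is '0', and for the remaining characters it is '1'.
I (derived state '1') is shared by Eta and Theta — a synapomorphy uniting that clade.
II (derived state '0') is shared by all ingroup taxa — unites the whole ingroup.
Only Alpha, Eta, and Theta show the derived state '0' for III, supporting them as a clade.
IV (derived state '1') is unique to Theta (autapomorphy; uninformative for grouping).
Most parsimonious ingroup topology: (((Eta,Theta),Alpha),Gamma).
Changes per character on this tree: I: 1; II: 1; III: 1; IV: 1.
Total = 4.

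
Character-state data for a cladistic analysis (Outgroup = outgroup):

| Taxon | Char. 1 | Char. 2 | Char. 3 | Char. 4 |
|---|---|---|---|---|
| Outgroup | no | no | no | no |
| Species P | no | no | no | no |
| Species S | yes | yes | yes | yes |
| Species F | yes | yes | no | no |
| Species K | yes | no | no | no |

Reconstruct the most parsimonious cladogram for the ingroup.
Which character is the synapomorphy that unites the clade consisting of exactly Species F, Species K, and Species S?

The outgroup has state 'no' for every character, so 'yes' is the derived state throughout.
Char. 1: derived state 'yes' in Species F, Species K, and Species S only — synapomorphy for {Species F, Species K, Species S}.
Char. 2 (derived state 'yes') is shared by Species F and Species S — a synapomorphy uniting that clade.
Char. 3 (derived state 'yes') is unique to Species S (autapomorphy; uninformative for grouping).
Char. 4 (derived state 'yes') is unique to Species S (autapomorphy; uninformative for grouping).
Most parsimonious ingroup topology: (Species P,((Species S,Species F),Species K)).
The clade {Species F, Species K, Species S} is supported by Char. 1: its derived state 'yes' occurs in exactly those taxa and in no other taxon (including the outgroup).

Char. 1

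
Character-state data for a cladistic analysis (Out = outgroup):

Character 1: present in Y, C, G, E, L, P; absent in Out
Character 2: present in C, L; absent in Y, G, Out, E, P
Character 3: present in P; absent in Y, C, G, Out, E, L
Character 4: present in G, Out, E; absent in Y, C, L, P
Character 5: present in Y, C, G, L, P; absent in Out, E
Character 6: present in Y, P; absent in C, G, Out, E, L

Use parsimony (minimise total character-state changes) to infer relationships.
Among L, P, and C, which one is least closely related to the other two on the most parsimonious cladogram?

Character polarity is set by the outgroup: the derived state is whichever differs from the outgroup's state, so for Character 4 the derived state is 'absent', and for the remaining characters it is 'present'.
All ingroup taxa share the derived state 'present' for Character 1; it defines the ingroup but does not resolve relationships within it.
Character 2 (derived state 'present') is shared by C and L — a synapomorphy uniting that clade.
Character 3 (derived state 'present') is unique to P (autapomorphy; uninformative for grouping).
Character 4: derived state 'absent' in C, L, P, and Y only — synapomorphy for {C, L, P, Y}.
Character 5: derived state 'present' in C, G, L, P, and Y only — synapomorphy for {C, G, L, P, Y}.
Character 6 (derived state 'present') is shared by P and Y — a synapomorphy uniting that clade.
Most parsimonious ingroup topology: ((G,((Y,P),(C,L))),E).
L and C share a more recent common ancestor with each other than either does with P, so P is the least closely related of the three.

P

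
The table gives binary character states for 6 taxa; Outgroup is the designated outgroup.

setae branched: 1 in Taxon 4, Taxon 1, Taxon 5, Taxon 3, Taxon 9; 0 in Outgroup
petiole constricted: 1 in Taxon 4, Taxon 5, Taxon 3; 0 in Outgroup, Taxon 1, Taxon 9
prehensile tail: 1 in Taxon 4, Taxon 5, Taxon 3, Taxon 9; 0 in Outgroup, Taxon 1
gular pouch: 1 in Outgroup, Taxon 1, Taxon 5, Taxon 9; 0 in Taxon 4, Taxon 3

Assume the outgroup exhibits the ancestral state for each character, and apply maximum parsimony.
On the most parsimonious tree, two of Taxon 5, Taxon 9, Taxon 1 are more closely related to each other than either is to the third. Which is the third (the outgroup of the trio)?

Taxon 1

Character polarity is set by the outgroup: the derived state is whichever differs from the outgroup's state, so for gular pouch the derived state is '0', and for the remaining characters it is '1'.
All ingroup taxa share the derived state '1' for setae branched; it defines the ingroup but does not resolve relationships within it.
petiole constricted: derived state '1' in Taxon 3, Taxon 4, and Taxon 5 only — synapomorphy for {Taxon 3, Taxon 4, Taxon 5}.
prehensile tail (derived state '1') is shared by Taxon 3, Taxon 4, Taxon 5, and Taxon 9 — a synapomorphy uniting that clade.
gular pouch: derived state '0' in Taxon 3 and Taxon 4 only — synapomorphy for {Taxon 3, Taxon 4}.
Most parsimonious ingroup topology: ((((Taxon 4,Taxon 3),Taxon 5),Taxon 9),Taxon 1).
Taxon 9 and Taxon 5 share a more recent common ancestor with each other than either does with Taxon 1, so Taxon 1 is the least closely related of the three.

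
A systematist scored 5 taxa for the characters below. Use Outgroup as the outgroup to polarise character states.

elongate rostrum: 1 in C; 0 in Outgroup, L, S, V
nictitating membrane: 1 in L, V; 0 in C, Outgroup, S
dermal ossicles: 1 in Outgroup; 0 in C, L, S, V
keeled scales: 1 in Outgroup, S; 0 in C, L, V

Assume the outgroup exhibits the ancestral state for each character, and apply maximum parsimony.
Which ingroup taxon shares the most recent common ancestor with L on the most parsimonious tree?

Character polarity is set by the outgroup: the derived state is whichever differs from the outgroup's state, so for dermal ossicles, keeled scales the derived state is '0', and for the remaining characters it is '1'.
elongate rostrum (derived state '1') is unique to C (autapomorphy; uninformative for grouping).
nictitating membrane: derived state '1' in L and V only — synapomorphy for {L, V}.
All ingroup taxa share the derived state '0' for dermal ossicles; it defines the ingroup but does not resolve relationships within it.
keeled scales (derived state '0') is shared by C, L, and V — a synapomorphy uniting that clade.
Most parsimonious ingroup topology: (((V,L),C),S).
L and V form a cherry on this tree, so they are sister taxa.

V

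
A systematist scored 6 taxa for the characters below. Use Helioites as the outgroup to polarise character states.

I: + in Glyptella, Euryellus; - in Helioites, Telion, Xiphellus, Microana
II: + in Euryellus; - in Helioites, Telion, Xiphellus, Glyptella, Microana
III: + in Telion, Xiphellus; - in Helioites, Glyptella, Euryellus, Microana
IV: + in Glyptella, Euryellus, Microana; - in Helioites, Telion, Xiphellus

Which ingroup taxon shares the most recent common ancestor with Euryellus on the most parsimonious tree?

Glyptella

The outgroup has state '-' for every character, so '+' is the derived state throughout.
I: derived state '+' in Euryellus and Glyptella only — synapomorphy for {Euryellus, Glyptella}.
II (derived state '+') is unique to Euryellus (autapomorphy; uninformative for grouping).
III (derived state '+') is shared by Telion and Xiphellus — a synapomorphy uniting that clade.
IV (derived state '+') is shared by Euryellus, Glyptella, and Microana — a synapomorphy uniting that clade.
Most parsimonious ingroup topology: ((Telion,Xiphellus),((Glyptella,Euryellus),Microana)).
Euryellus and Glyptella form a cherry on this tree, so they are sister taxa.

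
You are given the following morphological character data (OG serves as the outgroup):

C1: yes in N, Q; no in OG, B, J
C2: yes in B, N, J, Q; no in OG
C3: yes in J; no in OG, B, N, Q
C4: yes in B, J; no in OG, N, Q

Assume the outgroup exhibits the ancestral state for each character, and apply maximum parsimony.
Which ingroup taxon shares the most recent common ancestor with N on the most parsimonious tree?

Q

The outgroup has state 'no' for every character, so 'yes' is the derived state throughout.
C1: derived state 'yes' in N and Q only — synapomorphy for {N, Q}.
C2 (derived state 'yes') is shared by all ingroup taxa — unites the whole ingroup.
C3: derived state 'yes' in J only — an autapomorphy, so it tells us nothing about relationships among taxa.
C4: derived state 'yes' in B and J only — synapomorphy for {B, J}.
Most parsimonious ingroup topology: ((J,B),(N,Q)).
N and Q form a cherry on this tree, so they are sister taxa.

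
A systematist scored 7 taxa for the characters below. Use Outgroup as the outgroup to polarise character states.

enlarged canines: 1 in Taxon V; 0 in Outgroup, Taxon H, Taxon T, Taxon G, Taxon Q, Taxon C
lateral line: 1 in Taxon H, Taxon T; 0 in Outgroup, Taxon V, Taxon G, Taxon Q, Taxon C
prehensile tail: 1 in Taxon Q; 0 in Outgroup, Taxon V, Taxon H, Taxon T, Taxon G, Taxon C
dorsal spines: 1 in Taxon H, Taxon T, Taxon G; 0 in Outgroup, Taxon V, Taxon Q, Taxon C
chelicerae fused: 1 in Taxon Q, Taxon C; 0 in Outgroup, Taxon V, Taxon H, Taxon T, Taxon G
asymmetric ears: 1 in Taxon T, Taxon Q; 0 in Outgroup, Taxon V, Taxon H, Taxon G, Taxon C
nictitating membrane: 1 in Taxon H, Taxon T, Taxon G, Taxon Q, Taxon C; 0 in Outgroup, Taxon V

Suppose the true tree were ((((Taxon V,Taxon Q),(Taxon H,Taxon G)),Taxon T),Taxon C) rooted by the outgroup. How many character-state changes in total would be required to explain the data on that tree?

Map each character onto ((((Taxon V,Taxon Q),(Taxon H,Taxon G)),Taxon T),Taxon C) (rooted by Outgroup) and count the minimum state changes it requires (Fitch parsimony):
enlarged canines: 1; lateral line: 2; prehensile tail: 1; dorsal spines: 2; chelicerae fused: 2; asymmetric ears: 2; nictitating membrane: 2.
Total tree length = 12.

12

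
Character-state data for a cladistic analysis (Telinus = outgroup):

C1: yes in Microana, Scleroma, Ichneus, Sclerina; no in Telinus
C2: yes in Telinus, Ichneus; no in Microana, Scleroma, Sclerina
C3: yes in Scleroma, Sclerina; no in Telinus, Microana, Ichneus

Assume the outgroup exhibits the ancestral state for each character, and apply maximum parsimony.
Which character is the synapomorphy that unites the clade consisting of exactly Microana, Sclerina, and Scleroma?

C2

Character polarity is set by the outgroup: the derived state is whichever differs from the outgroup's state, so for C2 the derived state is 'no', and for the remaining characters it is 'yes'.
All ingroup taxa share the derived state 'yes' for C1; it defines the ingroup but does not resolve relationships within it.
Only Microana, Sclerina, and Scleroma show the derived state 'no' for C2, supporting them as a clade.
C3: derived state 'yes' in Sclerina and Scleroma only — synapomorphy for {Sclerina, Scleroma}.
Most parsimonious ingroup topology: ((Microana,(Scleroma,Sclerina)),Ichneus).
The clade {Microana, Sclerina, Scleroma} is supported by C2: its derived state 'no' occurs in exactly those taxa and in no other taxon (including the outgroup).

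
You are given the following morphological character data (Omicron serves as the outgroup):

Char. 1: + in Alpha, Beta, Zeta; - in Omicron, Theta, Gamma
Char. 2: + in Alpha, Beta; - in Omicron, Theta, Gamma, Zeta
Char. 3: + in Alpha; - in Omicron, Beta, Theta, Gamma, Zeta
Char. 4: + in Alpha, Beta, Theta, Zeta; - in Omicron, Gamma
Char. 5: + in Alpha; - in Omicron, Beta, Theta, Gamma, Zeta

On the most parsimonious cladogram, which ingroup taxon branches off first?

The outgroup has state '-' for every character, so '+' is the derived state throughout.
Char. 1 (derived state '+') is shared by Alpha, Beta, and Zeta — a synapomorphy uniting that clade.
Char. 2 (derived state '+') is shared by Alpha and Beta — a synapomorphy uniting that clade.
Char. 3 (derived state '+') is unique to Alpha (autapomorphy; uninformative for grouping).
Char. 4 (derived state '+') is shared by Alpha, Beta, Theta, and Zeta — a synapomorphy uniting that clade.
Char. 5: derived state '+' in Alpha only — an autapomorphy, so it tells us nothing about relationships among taxa.
Most parsimonious ingroup topology: ((((Alpha,Beta),Zeta),Theta),Gamma).
Gamma is sister to the clade containing all other ingroup taxa, so it is the earliest-diverging (most basal) ingroup lineage.

Gamma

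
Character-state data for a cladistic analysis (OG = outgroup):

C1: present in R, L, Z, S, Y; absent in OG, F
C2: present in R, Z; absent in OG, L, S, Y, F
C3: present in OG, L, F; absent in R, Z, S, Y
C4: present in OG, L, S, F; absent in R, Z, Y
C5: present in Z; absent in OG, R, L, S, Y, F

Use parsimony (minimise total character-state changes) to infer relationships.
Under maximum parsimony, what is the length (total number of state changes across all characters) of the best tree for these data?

5

Character polarity is set by the outgroup: the derived state is whichever differs from the outgroup's state, so for C3, C4 the derived state is 'absent', and for the remaining characters it is 'present'.
Only L, R, S, Y, and Z show the derived state 'present' for C1, supporting them as a clade.
C2 (derived state 'present') is shared by R and Z — a synapomorphy uniting that clade.
C3: derived state 'absent' in R, S, Y, and Z only — synapomorphy for {R, S, Y, Z}.
C4: derived state 'absent' in R, Y, and Z only — synapomorphy for {R, Y, Z}.
C5 (derived state 'present') is unique to Z (autapomorphy; uninformative for grouping).
Most parsimonious ingroup topology: (((((R,Z),Y),S),L),F).
Changes per character on this tree: C1: 1; C2: 1; C3: 1; C4: 1; C5: 1.
Total = 5.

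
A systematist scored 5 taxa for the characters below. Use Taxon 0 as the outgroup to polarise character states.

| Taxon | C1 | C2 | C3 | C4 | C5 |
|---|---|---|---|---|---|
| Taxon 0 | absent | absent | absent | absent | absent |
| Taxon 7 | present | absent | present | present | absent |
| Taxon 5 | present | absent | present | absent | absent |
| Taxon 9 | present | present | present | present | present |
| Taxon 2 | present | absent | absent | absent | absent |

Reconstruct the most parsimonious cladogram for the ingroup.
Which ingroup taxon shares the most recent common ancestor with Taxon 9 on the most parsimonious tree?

The outgroup has state 'absent' for every character, so 'present' is the derived state throughout.
C1 (derived state 'present') is shared by all ingroup taxa — unites the whole ingroup.
C2: derived state 'present' in Taxon 9 only — an autapomorphy, so it tells us nothing about relationships among taxa.
C3 (derived state 'present') is shared by Taxon 5, Taxon 7, and Taxon 9 — a synapomorphy uniting that clade.
C4 (derived state 'present') is shared by Taxon 7 and Taxon 9 — a synapomorphy uniting that clade.
C5: derived state 'present' in Taxon 9 only — an autapomorphy, so it tells us nothing about relationships among taxa.
Most parsimonious ingroup topology: (((Taxon 7,Taxon 9),Taxon 5),Taxon 2).
Taxon 9 and Taxon 7 form a cherry on this tree, so they are sister taxa.

Taxon 7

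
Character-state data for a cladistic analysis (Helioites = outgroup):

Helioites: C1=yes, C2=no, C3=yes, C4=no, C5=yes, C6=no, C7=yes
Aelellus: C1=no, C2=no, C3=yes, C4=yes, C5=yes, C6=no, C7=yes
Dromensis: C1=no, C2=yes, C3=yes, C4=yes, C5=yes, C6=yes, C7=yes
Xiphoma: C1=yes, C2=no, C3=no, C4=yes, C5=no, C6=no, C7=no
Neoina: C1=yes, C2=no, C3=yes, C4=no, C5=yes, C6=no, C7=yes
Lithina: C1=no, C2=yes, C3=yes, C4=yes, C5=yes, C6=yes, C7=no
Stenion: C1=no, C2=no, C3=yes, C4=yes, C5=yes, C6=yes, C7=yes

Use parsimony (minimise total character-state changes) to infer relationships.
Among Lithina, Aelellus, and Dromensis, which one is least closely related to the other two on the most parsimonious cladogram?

Character polarity is set by the outgroup: the derived state is whichever differs from the outgroup's state, so for C1, C3, C5, C7 the derived state is 'no', and for the remaining characters it is 'yes'.
C1: derived state 'no' in Aelellus, Dromensis, Lithina, and Stenion only — synapomorphy for {Aelellus, Dromensis, Lithina, Stenion}.
C2 (derived state 'yes') is shared by Dromensis and Lithina — a synapomorphy uniting that clade.
C3: derived state 'no' in Xiphoma only — an autapomorphy, so it tells us nothing about relationships among taxa.
C4 (derived state 'yes') is shared by Aelellus, Dromensis, Lithina, Stenion, and Xiphoma — a synapomorphy uniting that clade.
C5 (derived state 'no') is unique to Xiphoma (autapomorphy; uninformative for grouping).
Only Dromensis, Lithina, and Stenion show the derived state 'yes' for C6, supporting them as a clade.
C7 (state 'no') occurs in Lithina and Xiphoma but conflicts with the nesting implied by the other characters — most parsimoniously interpreted as homoplasy.
Most parsimonious ingroup topology: (((Aelellus,((Dromensis,Lithina),Stenion)),Xiphoma),Neoina).
Dromensis and Lithina share a more recent common ancestor with each other than either does with Aelellus, so Aelellus is the least closely related of the three.

Aelellus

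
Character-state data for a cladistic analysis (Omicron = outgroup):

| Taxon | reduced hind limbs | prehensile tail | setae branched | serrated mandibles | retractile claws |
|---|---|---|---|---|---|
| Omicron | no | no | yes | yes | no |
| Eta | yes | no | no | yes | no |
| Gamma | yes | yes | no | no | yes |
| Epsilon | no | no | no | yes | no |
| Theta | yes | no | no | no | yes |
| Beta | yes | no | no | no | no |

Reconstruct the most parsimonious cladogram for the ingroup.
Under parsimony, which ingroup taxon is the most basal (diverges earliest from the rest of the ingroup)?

Epsilon

Character polarity is set by the outgroup: the derived state is whichever differs from the outgroup's state, so for setae branched, serrated mandibles the derived state is 'no', and for the remaining characters it is 'yes'.
Only Beta, Eta, Gamma, and Theta show the derived state 'yes' for reduced hind limbs, supporting them as a clade.
prehensile tail: derived state 'yes' in Gamma only — an autapomorphy, so it tells us nothing about relationships among taxa.
setae branched (derived state 'no') is shared by all ingroup taxa — unites the whole ingroup.
Only Beta, Gamma, and Theta show the derived state 'no' for serrated mandibles, supporting them as a clade.
retractile claws (derived state 'yes') is shared by Gamma and Theta — a synapomorphy uniting that clade.
Most parsimonious ingroup topology: ((Eta,((Gamma,Theta),Beta)),Epsilon).
Epsilon is sister to the clade containing all other ingroup taxa, so it is the earliest-diverging (most basal) ingroup lineage.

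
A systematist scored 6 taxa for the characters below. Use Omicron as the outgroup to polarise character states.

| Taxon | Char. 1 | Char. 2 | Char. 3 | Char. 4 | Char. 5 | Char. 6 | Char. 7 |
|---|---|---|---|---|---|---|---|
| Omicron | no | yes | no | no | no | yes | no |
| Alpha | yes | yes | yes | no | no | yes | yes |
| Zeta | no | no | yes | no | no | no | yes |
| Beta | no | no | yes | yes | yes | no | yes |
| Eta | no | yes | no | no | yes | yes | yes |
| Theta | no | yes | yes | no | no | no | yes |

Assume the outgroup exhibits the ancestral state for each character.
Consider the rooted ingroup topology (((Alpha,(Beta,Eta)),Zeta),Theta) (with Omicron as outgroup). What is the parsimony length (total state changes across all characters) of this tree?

11

Map each character onto (((Alpha,(Beta,Eta)),Zeta),Theta) (rooted by Omicron) and count the minimum state changes it requires (Fitch parsimony):
Char. 1: 1; Char. 2: 2; Char. 3: 2; Char. 4: 1; Char. 5: 1; Char. 6: 3; Char. 7: 1.
Total tree length = 11.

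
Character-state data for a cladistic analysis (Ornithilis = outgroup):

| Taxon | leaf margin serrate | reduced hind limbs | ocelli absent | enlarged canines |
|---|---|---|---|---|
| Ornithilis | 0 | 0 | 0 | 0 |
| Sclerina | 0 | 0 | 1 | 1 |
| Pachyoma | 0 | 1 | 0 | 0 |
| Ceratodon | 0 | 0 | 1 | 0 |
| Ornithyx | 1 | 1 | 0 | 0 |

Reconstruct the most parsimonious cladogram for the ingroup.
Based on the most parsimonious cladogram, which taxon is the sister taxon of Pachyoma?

Ornithyx

The outgroup has state '0' for every character, so '1' is the derived state throughout.
leaf margin serrate (derived state '1') is unique to Ornithyx (autapomorphy; uninformative for grouping).
reduced hind limbs (derived state '1') is shared by Ornithyx and Pachyoma — a synapomorphy uniting that clade.
Only Ceratodon and Sclerina show the derived state '1' for ocelli absent, supporting them as a clade.
enlarged canines (derived state '1') is unique to Sclerina (autapomorphy; uninformative for grouping).
Most parsimonious ingroup topology: ((Sclerina,Ceratodon),(Pachyoma,Ornithyx)).
Pachyoma and Ornithyx form a cherry on this tree, so they are sister taxa.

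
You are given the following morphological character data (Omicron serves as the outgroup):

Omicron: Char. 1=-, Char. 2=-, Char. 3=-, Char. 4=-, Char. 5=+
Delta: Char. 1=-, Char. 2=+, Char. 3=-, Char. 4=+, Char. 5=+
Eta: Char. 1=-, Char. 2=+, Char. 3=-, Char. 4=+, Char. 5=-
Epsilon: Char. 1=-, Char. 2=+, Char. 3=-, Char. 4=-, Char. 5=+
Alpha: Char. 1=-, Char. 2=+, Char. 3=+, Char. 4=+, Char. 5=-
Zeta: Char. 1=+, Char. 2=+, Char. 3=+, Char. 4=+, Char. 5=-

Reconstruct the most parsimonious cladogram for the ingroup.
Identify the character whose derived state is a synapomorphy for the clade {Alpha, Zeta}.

Character polarity is set by the outgroup: the derived state is whichever differs from the outgroup's state, so for Char. 5 the derived state is '-', and for the remaining characters it is '+'.
Char. 1 (derived state '+') is unique to Zeta (autapomorphy; uninformative for grouping).
Char. 2 (derived state '+') is shared by all ingroup taxa — unites the whole ingroup.
Char. 3: derived state '+' in Alpha and Zeta only — synapomorphy for {Alpha, Zeta}.
Char. 4: derived state '+' in Alpha, Delta, Eta, and Zeta only — synapomorphy for {Alpha, Delta, Eta, Zeta}.
Char. 5: derived state '-' in Alpha, Eta, and Zeta only — synapomorphy for {Alpha, Eta, Zeta}.
Most parsimonious ingroup topology: ((Delta,(Eta,(Alpha,Zeta))),Epsilon).
The clade {Alpha, Zeta} is supported by Char. 3: its derived state '+' occurs in exactly those taxa and in no other taxon (including the outgroup).

Char. 3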